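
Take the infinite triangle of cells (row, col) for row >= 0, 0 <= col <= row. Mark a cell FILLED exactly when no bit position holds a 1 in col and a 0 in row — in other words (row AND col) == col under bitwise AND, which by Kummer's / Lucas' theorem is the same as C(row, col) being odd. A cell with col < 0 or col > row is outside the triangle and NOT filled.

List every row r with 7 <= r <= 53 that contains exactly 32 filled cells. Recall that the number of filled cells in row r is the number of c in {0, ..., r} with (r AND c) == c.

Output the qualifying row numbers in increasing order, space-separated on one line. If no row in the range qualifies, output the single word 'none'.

Row r has 2^popcount(r) filled cells, so we need popcount(r) = log2(32) = 5.
Scan r = 7..53 and keep those with exactly 5 one-bits:
r=7=111 popcount=3 -> skip
r=8=1000 popcount=1 -> skip
r=9=1001 popcount=2 -> skip
r=10=1010 popcount=2 -> skip
r=11=1011 popcount=3 -> skip
r=12=1100 popcount=2 -> skip
r=13=1101 popcount=3 -> skip
r=14=1110 popcount=3 -> skip
r=15=1111 popcount=4 -> skip
r=16=10000 popcount=1 -> skip
r=17=10001 popcount=2 -> skip
r=18=10010 popcount=2 -> skip
r=19=10011 popcount=3 -> skip
r=20=10100 popcount=2 -> skip
r=21=10101 popcount=3 -> skip
r=22=10110 popcount=3 -> skip
r=23=10111 popcount=4 -> skip
r=24=11000 popcount=2 -> skip
r=25=11001 popcount=3 -> skip
r=26=11010 popcount=3 -> skip
r=27=11011 popcount=4 -> skip
r=28=11100 popcount=3 -> skip
r=29=11101 popcount=4 -> skip
r=30=11110 popcount=4 -> skip
r=31=11111 popcount=5 -> KEEP
r=32=100000 popcount=1 -> skip
r=33=100001 popcount=2 -> skip
r=34=100010 popcount=2 -> skip
r=35=100011 popcount=3 -> skip
r=36=100100 popcount=2 -> skip
r=37=100101 popcount=3 -> skip
r=38=100110 popcount=3 -> skip
r=39=100111 popcount=4 -> skip
r=40=101000 popcount=2 -> skip
r=41=101001 popcount=3 -> skip
r=42=101010 popcount=3 -> skip
r=43=101011 popcount=4 -> skip
r=44=101100 popcount=3 -> skip
r=45=101101 popcount=4 -> skip
r=46=101110 popcount=4 -> skip
r=47=101111 popcount=5 -> KEEP
r=48=110000 popcount=2 -> skip
r=49=110001 popcount=3 -> skip
r=50=110010 popcount=3 -> skip
r=51=110011 popcount=4 -> skip
r=52=110100 popcount=3 -> skip
r=53=110101 popcount=4 -> skip
Kept rows: 31 47

Answer: 31 47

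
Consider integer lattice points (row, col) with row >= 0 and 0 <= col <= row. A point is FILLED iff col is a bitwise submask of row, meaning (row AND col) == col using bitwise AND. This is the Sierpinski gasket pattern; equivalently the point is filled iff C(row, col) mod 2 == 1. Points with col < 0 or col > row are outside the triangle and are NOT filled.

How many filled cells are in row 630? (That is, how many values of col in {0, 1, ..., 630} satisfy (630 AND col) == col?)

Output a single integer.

Answer: 64

Derivation:
630 in binary = 1001110110
popcount(630) = number of 1-bits in 1001110110 = 6
A col c satisfies (630 AND c) == c iff every set bit of c is also set in 630; each of the 6 set bits of 630 can independently be on or off in c.
count = 2^6 = 64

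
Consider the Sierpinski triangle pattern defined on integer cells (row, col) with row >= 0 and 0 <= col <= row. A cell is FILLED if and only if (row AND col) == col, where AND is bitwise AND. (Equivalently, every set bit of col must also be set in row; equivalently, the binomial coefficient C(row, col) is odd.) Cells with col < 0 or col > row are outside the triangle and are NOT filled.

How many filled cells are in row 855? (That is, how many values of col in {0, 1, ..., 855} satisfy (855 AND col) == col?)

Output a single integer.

Answer: 128

Derivation:
855 in binary = 1101010111
popcount(855) = number of 1-bits in 1101010111 = 7
A col c satisfies (855 AND c) == c iff every set bit of c is also set in 855; each of the 7 set bits of 855 can independently be on or off in c.
count = 2^7 = 128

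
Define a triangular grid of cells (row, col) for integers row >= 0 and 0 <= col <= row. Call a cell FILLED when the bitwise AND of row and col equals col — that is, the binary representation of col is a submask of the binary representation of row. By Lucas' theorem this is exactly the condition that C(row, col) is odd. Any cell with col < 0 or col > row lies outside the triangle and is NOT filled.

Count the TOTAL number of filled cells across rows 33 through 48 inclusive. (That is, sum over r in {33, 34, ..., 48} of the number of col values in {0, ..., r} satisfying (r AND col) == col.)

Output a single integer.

r33=100001 pc2: +4 =4
r34=100010 pc2: +4 =8
r35=100011 pc3: +8 =16
r36=100100 pc2: +4 =20
r37=100101 pc3: +8 =28
r38=100110 pc3: +8 =36
r39=100111 pc4: +16 =52
r40=101000 pc2: +4 =56
r41=101001 pc3: +8 =64
r42=101010 pc3: +8 =72
r43=101011 pc4: +16 =88
r44=101100 pc3: +8 =96
r45=101101 pc4: +16 =112
r46=101110 pc4: +16 =128
r47=101111 pc5: +32 =160
r48=110000 pc2: +4 =164

Answer: 164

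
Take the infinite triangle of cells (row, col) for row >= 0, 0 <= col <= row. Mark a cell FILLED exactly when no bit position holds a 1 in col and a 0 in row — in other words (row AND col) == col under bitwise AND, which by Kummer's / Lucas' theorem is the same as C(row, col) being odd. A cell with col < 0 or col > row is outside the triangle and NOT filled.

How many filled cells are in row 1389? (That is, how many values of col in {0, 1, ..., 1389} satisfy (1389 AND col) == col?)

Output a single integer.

1389 in binary = 10101101101
popcount(1389) = number of 1-bits in 10101101101 = 7
A col c satisfies (1389 AND c) == c iff every set bit of c is also set in 1389; each of the 7 set bits of 1389 can independently be on or off in c.
count = 2^7 = 128

Answer: 128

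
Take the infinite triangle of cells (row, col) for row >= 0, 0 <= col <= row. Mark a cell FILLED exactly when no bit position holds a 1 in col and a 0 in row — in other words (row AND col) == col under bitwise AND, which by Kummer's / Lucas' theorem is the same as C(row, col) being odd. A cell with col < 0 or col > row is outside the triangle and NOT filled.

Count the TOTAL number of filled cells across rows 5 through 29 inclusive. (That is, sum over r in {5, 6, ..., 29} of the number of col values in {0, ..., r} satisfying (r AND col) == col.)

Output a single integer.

Answer: 184

Derivation:
r5=101 pc2: +4 =4
r6=110 pc2: +4 =8
r7=111 pc3: +8 =16
r8=1000 pc1: +2 =18
r9=1001 pc2: +4 =22
r10=1010 pc2: +4 =26
r11=1011 pc3: +8 =34
r12=1100 pc2: +4 =38
r13=1101 pc3: +8 =46
r14=1110 pc3: +8 =54
r15=1111 pc4: +16 =70
r16=10000 pc1: +2 =72
r17=10001 pc2: +4 =76
r18=10010 pc2: +4 =80
r19=10011 pc3: +8 =88
r20=10100 pc2: +4 =92
r21=10101 pc3: +8 =100
r22=10110 pc3: +8 =108
r23=10111 pc4: +16 =124
r24=11000 pc2: +4 =128
r25=11001 pc3: +8 =136
r26=11010 pc3: +8 =144
r27=11011 pc4: +16 =160
r28=11100 pc3: +8 =168
r29=11101 pc4: +16 =184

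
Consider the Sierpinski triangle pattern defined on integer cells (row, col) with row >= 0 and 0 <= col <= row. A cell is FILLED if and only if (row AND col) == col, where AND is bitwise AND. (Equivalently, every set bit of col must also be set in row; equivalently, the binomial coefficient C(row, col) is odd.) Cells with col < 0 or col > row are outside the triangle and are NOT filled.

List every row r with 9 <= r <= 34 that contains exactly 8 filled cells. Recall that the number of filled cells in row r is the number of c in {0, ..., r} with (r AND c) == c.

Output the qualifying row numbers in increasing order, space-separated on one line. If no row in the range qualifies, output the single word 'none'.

Answer: 11 13 14 19 21 22 25 26 28

Derivation:
Row r has 2^popcount(r) filled cells, so we need popcount(r) = log2(8) = 3.
Scan r = 9..34 and keep those with exactly 3 one-bits:
r=9=1001 popcount=2 -> skip
r=10=1010 popcount=2 -> skip
r=11=1011 popcount=3 -> KEEP
r=12=1100 popcount=2 -> skip
r=13=1101 popcount=3 -> KEEP
r=14=1110 popcount=3 -> KEEP
r=15=1111 popcount=4 -> skip
r=16=10000 popcount=1 -> skip
r=17=10001 popcount=2 -> skip
r=18=10010 popcount=2 -> skip
r=19=10011 popcount=3 -> KEEP
r=20=10100 popcount=2 -> skip
r=21=10101 popcount=3 -> KEEP
r=22=10110 popcount=3 -> KEEP
r=23=10111 popcount=4 -> skip
r=24=11000 popcount=2 -> skip
r=25=11001 popcount=3 -> KEEP
r=26=11010 popcount=3 -> KEEP
r=27=11011 popcount=4 -> skip
r=28=11100 popcount=3 -> KEEP
r=29=11101 popcount=4 -> skip
r=30=11110 popcount=4 -> skip
r=31=11111 popcount=5 -> skip
r=32=100000 popcount=1 -> skip
r=33=100001 popcount=2 -> skip
r=34=100010 popcount=2 -> skip
Kept rows: 11 13 14 19 21 22 25 26 28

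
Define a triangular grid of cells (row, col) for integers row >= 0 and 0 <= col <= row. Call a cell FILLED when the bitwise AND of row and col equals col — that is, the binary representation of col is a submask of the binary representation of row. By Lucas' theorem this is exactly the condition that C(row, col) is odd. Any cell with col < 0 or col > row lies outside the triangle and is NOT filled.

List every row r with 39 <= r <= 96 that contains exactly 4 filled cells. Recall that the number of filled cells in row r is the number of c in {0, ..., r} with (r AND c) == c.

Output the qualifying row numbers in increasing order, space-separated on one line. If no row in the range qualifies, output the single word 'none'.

Row r has 2^popcount(r) filled cells, so we need popcount(r) = log2(4) = 2.
Scan r = 39..96 and keep those with exactly 2 one-bits:
r=39=100111 popcount=4 -> skip
r=40=101000 popcount=2 -> KEEP
r=41=101001 popcount=3 -> skip
r=42=101010 popcount=3 -> skip
r=43=101011 popcount=4 -> skip
r=44=101100 popcount=3 -> skip
r=45=101101 popcount=4 -> skip
r=46=101110 popcount=4 -> skip
r=47=101111 popcount=5 -> skip
r=48=110000 popcount=2 -> KEEP
r=49=110001 popcount=3 -> skip
r=50=110010 popcount=3 -> skip
r=51=110011 popcount=4 -> skip
r=52=110100 popcount=3 -> skip
r=53=110101 popcount=4 -> skip
r=54=110110 popcount=4 -> skip
r=55=110111 popcount=5 -> skip
r=56=111000 popcount=3 -> skip
r=57=111001 popcount=4 -> skip
r=58=111010 popcount=4 -> skip
r=59=111011 popcount=5 -> skip
r=60=111100 popcount=4 -> skip
r=61=111101 popcount=5 -> skip
r=62=111110 popcount=5 -> skip
r=63=111111 popcount=6 -> skip
r=64=1000000 popcount=1 -> skip
r=65=1000001 popcount=2 -> KEEP
r=66=1000010 popcount=2 -> KEEP
r=67=1000011 popcount=3 -> skip
r=68=1000100 popcount=2 -> KEEP
r=69=1000101 popcount=3 -> skip
r=70=1000110 popcount=3 -> skip
r=71=1000111 popcount=4 -> skip
r=72=1001000 popcount=2 -> KEEP
r=73=1001001 popcount=3 -> skip
r=74=1001010 popcount=3 -> skip
r=75=1001011 popcount=4 -> skip
r=76=1001100 popcount=3 -> skip
r=77=1001101 popcount=4 -> skip
r=78=1001110 popcount=4 -> skip
r=79=1001111 popcount=5 -> skip
r=80=1010000 popcount=2 -> KEEP
r=81=1010001 popcount=3 -> skip
r=82=1010010 popcount=3 -> skip
r=83=1010011 popcount=4 -> skip
r=84=1010100 popcount=3 -> skip
r=85=1010101 popcount=4 -> skip
r=86=1010110 popcount=4 -> skip
r=87=1010111 popcount=5 -> skip
r=88=1011000 popcount=3 -> skip
r=89=1011001 popcount=4 -> skip
r=90=1011010 popcount=4 -> skip
r=91=1011011 popcount=5 -> skip
r=92=1011100 popcount=4 -> skip
r=93=1011101 popcount=5 -> skip
r=94=1011110 popcount=5 -> skip
r=95=1011111 popcount=6 -> skip
r=96=1100000 popcount=2 -> KEEP
Kept rows: 40 48 65 66 68 72 80 96

Answer: 40 48 65 66 68 72 80 96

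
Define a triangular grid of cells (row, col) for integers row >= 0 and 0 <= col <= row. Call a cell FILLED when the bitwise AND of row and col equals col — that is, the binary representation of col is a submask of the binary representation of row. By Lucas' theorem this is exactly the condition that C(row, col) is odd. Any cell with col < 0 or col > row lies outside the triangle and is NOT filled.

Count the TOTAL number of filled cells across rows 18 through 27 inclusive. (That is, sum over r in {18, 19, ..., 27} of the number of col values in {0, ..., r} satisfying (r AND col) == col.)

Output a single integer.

Answer: 84

Derivation:
r18=10010 pc2: +4 =4
r19=10011 pc3: +8 =12
r20=10100 pc2: +4 =16
r21=10101 pc3: +8 =24
r22=10110 pc3: +8 =32
r23=10111 pc4: +16 =48
r24=11000 pc2: +4 =52
r25=11001 pc3: +8 =60
r26=11010 pc3: +8 =68
r27=11011 pc4: +16 =84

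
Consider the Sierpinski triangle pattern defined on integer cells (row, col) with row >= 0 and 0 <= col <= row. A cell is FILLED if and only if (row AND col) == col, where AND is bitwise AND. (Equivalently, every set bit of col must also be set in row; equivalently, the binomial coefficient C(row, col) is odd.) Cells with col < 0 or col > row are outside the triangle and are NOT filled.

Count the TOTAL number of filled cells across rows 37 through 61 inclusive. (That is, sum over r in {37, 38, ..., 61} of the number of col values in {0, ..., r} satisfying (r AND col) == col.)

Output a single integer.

r37=100101 pc3: +8 =8
r38=100110 pc3: +8 =16
r39=100111 pc4: +16 =32
r40=101000 pc2: +4 =36
r41=101001 pc3: +8 =44
r42=101010 pc3: +8 =52
r43=101011 pc4: +16 =68
r44=101100 pc3: +8 =76
r45=101101 pc4: +16 =92
r46=101110 pc4: +16 =108
r47=101111 pc5: +32 =140
r48=110000 pc2: +4 =144
r49=110001 pc3: +8 =152
r50=110010 pc3: +8 =160
r51=110011 pc4: +16 =176
r52=110100 pc3: +8 =184
r53=110101 pc4: +16 =200
r54=110110 pc4: +16 =216
r55=110111 pc5: +32 =248
r56=111000 pc3: +8 =256
r57=111001 pc4: +16 =272
r58=111010 pc4: +16 =288
r59=111011 pc5: +32 =320
r60=111100 pc4: +16 =336
r61=111101 pc5: +32 =368

Answer: 368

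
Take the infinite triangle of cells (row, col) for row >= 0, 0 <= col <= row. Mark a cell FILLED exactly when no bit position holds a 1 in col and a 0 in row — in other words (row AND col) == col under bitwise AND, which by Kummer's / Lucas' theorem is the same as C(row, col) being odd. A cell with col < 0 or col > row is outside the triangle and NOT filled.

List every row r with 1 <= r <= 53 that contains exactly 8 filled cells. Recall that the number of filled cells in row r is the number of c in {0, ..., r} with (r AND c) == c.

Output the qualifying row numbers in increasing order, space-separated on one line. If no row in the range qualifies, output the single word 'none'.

Row r has 2^popcount(r) filled cells, so we need popcount(r) = log2(8) = 3.
Scan r = 1..53 and keep those with exactly 3 one-bits:
r=1=1 popcount=1 -> skip
r=2=10 popcount=1 -> skip
r=3=11 popcount=2 -> skip
r=4=100 popcount=1 -> skip
r=5=101 popcount=2 -> skip
r=6=110 popcount=2 -> skip
r=7=111 popcount=3 -> KEEP
r=8=1000 popcount=1 -> skip
r=9=1001 popcount=2 -> skip
r=10=1010 popcount=2 -> skip
r=11=1011 popcount=3 -> KEEP
r=12=1100 popcount=2 -> skip
r=13=1101 popcount=3 -> KEEP
r=14=1110 popcount=3 -> KEEP
r=15=1111 popcount=4 -> skip
r=16=10000 popcount=1 -> skip
r=17=10001 popcount=2 -> skip
r=18=10010 popcount=2 -> skip
r=19=10011 popcount=3 -> KEEP
r=20=10100 popcount=2 -> skip
r=21=10101 popcount=3 -> KEEP
r=22=10110 popcount=3 -> KEEP
r=23=10111 popcount=4 -> skip
r=24=11000 popcount=2 -> skip
r=25=11001 popcount=3 -> KEEP
r=26=11010 popcount=3 -> KEEP
r=27=11011 popcount=4 -> skip
r=28=11100 popcount=3 -> KEEP
r=29=11101 popcount=4 -> skip
r=30=11110 popcount=4 -> skip
r=31=11111 popcount=5 -> skip
r=32=100000 popcount=1 -> skip
r=33=100001 popcount=2 -> skip
r=34=100010 popcount=2 -> skip
r=35=100011 popcount=3 -> KEEP
r=36=100100 popcount=2 -> skip
r=37=100101 popcount=3 -> KEEP
r=38=100110 popcount=3 -> KEEP
r=39=100111 popcount=4 -> skip
r=40=101000 popcount=2 -> skip
r=41=101001 popcount=3 -> KEEP
r=42=101010 popcount=3 -> KEEP
r=43=101011 popcount=4 -> skip
r=44=101100 popcount=3 -> KEEP
r=45=101101 popcount=4 -> skip
r=46=101110 popcount=4 -> skip
r=47=101111 popcount=5 -> skip
r=48=110000 popcount=2 -> skip
r=49=110001 popcount=3 -> KEEP
r=50=110010 popcount=3 -> KEEP
r=51=110011 popcount=4 -> skip
r=52=110100 popcount=3 -> KEEP
r=53=110101 popcount=4 -> skip
Kept rows: 7 11 13 14 19 21 22 25 26 28 35 37 38 41 42 44 49 50 52

Answer: 7 11 13 14 19 21 22 25 26 28 35 37 38 41 42 44 49 50 52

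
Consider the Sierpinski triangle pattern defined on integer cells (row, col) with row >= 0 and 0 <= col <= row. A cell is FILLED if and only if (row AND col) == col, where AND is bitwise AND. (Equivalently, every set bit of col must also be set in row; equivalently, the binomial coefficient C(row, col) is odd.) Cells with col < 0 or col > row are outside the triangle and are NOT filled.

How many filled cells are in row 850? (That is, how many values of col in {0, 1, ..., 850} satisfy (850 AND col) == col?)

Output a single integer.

Answer: 32

Derivation:
850 in binary = 1101010010
popcount(850) = number of 1-bits in 1101010010 = 5
A col c satisfies (850 AND c) == c iff every set bit of c is also set in 850; each of the 5 set bits of 850 can independently be on or off in c.
count = 2^5 = 32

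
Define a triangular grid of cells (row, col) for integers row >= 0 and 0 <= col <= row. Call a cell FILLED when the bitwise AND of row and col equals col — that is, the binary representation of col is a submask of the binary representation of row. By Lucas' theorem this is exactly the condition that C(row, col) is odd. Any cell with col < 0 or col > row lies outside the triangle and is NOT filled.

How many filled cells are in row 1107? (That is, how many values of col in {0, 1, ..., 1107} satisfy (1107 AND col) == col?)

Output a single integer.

Answer: 32

Derivation:
1107 in binary = 10001010011
popcount(1107) = number of 1-bits in 10001010011 = 5
A col c satisfies (1107 AND c) == c iff every set bit of c is also set in 1107; each of the 5 set bits of 1107 can independently be on or off in c.
count = 2^5 = 32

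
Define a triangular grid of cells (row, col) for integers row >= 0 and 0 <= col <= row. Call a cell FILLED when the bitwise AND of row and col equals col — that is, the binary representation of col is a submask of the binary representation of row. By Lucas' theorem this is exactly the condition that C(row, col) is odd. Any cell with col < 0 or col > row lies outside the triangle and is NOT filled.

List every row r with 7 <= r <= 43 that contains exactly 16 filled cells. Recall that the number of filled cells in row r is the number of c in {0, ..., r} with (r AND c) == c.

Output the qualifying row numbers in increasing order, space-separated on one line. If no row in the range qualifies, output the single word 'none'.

Answer: 15 23 27 29 30 39 43

Derivation:
Row r has 2^popcount(r) filled cells, so we need popcount(r) = log2(16) = 4.
Scan r = 7..43 and keep those with exactly 4 one-bits:
r=7=111 popcount=3 -> skip
r=8=1000 popcount=1 -> skip
r=9=1001 popcount=2 -> skip
r=10=1010 popcount=2 -> skip
r=11=1011 popcount=3 -> skip
r=12=1100 popcount=2 -> skip
r=13=1101 popcount=3 -> skip
r=14=1110 popcount=3 -> skip
r=15=1111 popcount=4 -> KEEP
r=16=10000 popcount=1 -> skip
r=17=10001 popcount=2 -> skip
r=18=10010 popcount=2 -> skip
r=19=10011 popcount=3 -> skip
r=20=10100 popcount=2 -> skip
r=21=10101 popcount=3 -> skip
r=22=10110 popcount=3 -> skip
r=23=10111 popcount=4 -> KEEP
r=24=11000 popcount=2 -> skip
r=25=11001 popcount=3 -> skip
r=26=11010 popcount=3 -> skip
r=27=11011 popcount=4 -> KEEP
r=28=11100 popcount=3 -> skip
r=29=11101 popcount=4 -> KEEP
r=30=11110 popcount=4 -> KEEP
r=31=11111 popcount=5 -> skip
r=32=100000 popcount=1 -> skip
r=33=100001 popcount=2 -> skip
r=34=100010 popcount=2 -> skip
r=35=100011 popcount=3 -> skip
r=36=100100 popcount=2 -> skip
r=37=100101 popcount=3 -> skip
r=38=100110 popcount=3 -> skip
r=39=100111 popcount=4 -> KEEP
r=40=101000 popcount=2 -> skip
r=41=101001 popcount=3 -> skip
r=42=101010 popcount=3 -> skip
r=43=101011 popcount=4 -> KEEP
Kept rows: 15 23 27 29 30 39 43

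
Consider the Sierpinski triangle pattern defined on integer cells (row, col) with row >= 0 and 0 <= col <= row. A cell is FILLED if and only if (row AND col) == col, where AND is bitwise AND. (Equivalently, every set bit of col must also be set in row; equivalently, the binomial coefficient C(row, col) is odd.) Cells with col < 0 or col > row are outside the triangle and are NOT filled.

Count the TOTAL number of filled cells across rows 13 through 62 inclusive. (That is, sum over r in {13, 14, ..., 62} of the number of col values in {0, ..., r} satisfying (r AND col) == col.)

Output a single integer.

r13=1101 pc3: +8 =8
r14=1110 pc3: +8 =16
r15=1111 pc4: +16 =32
r16=10000 pc1: +2 =34
r17=10001 pc2: +4 =38
r18=10010 pc2: +4 =42
r19=10011 pc3: +8 =50
r20=10100 pc2: +4 =54
r21=10101 pc3: +8 =62
r22=10110 pc3: +8 =70
r23=10111 pc4: +16 =86
r24=11000 pc2: +4 =90
r25=11001 pc3: +8 =98
r26=11010 pc3: +8 =106
r27=11011 pc4: +16 =122
r28=11100 pc3: +8 =130
r29=11101 pc4: +16 =146
r30=11110 pc4: +16 =162
r31=11111 pc5: +32 =194
r32=100000 pc1: +2 =196
r33=100001 pc2: +4 =200
r34=100010 pc2: +4 =204
r35=100011 pc3: +8 =212
r36=100100 pc2: +4 =216
r37=100101 pc3: +8 =224
r38=100110 pc3: +8 =232
r39=100111 pc4: +16 =248
r40=101000 pc2: +4 =252
r41=101001 pc3: +8 =260
r42=101010 pc3: +8 =268
r43=101011 pc4: +16 =284
r44=101100 pc3: +8 =292
r45=101101 pc4: +16 =308
r46=101110 pc4: +16 =324
r47=101111 pc5: +32 =356
r48=110000 pc2: +4 =360
r49=110001 pc3: +8 =368
r50=110010 pc3: +8 =376
r51=110011 pc4: +16 =392
r52=110100 pc3: +8 =400
r53=110101 pc4: +16 =416
r54=110110 pc4: +16 =432
r55=110111 pc5: +32 =464
r56=111000 pc3: +8 =472
r57=111001 pc4: +16 =488
r58=111010 pc4: +16 =504
r59=111011 pc5: +32 =536
r60=111100 pc4: +16 =552
r61=111101 pc5: +32 =584
r62=111110 pc5: +32 =616

Answer: 616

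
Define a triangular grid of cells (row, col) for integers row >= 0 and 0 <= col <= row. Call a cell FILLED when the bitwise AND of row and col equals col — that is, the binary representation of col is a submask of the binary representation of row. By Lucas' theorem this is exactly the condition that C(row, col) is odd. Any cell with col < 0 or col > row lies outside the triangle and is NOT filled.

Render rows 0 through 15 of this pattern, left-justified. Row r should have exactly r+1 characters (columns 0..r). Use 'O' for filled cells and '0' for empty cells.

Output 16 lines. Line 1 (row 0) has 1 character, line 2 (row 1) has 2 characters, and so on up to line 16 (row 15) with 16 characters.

r0=0: O
r1=1: OO
r2=10: O0O
r3=11: OOOO
r4=100: O000O
r5=101: OO00OO
r6=110: O0O0O0O
r7=111: OOOOOOOO
r8=1000: O0000000O
r9=1001: OO000000OO
r10=1010: O0O00000O0O
r11=1011: OOOO0000OOOO
r12=1100: O000O000O000O
r13=1101: OO00OO00OO00OO
r14=1110: O0O0O0O0O0O0O0O
r15=1111: OOOOOOOOOOOOOOOO

Answer: O
OO
O0O
OOOO
O000O
OO00OO
O0O0O0O
OOOOOOOO
O0000000O
OO000000OO
O0O00000O0O
OOOO0000OOOO
O000O000O000O
OO00OO00OO00OO
O0O0O0O0O0O0O0O
OOOOOOOOOOOOOOOO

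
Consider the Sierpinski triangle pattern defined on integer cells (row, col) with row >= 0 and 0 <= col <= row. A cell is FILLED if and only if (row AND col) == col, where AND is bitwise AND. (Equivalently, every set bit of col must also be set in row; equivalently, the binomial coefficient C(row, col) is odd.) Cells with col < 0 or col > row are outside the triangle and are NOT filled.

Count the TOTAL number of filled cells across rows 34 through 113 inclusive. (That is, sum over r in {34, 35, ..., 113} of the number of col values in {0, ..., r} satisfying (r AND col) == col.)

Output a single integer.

Answer: 1314

Derivation:
r34=100010 pc2: +4 =4
r35=100011 pc3: +8 =12
r36=100100 pc2: +4 =16
r37=100101 pc3: +8 =24
r38=100110 pc3: +8 =32
r39=100111 pc4: +16 =48
r40=101000 pc2: +4 =52
r41=101001 pc3: +8 =60
r42=101010 pc3: +8 =68
r43=101011 pc4: +16 =84
r44=101100 pc3: +8 =92
r45=101101 pc4: +16 =108
r46=101110 pc4: +16 =124
r47=101111 pc5: +32 =156
r48=110000 pc2: +4 =160
r49=110001 pc3: +8 =168
r50=110010 pc3: +8 =176
r51=110011 pc4: +16 =192
r52=110100 pc3: +8 =200
r53=110101 pc4: +16 =216
r54=110110 pc4: +16 =232
r55=110111 pc5: +32 =264
r56=111000 pc3: +8 =272
r57=111001 pc4: +16 =288
r58=111010 pc4: +16 =304
r59=111011 pc5: +32 =336
r60=111100 pc4: +16 =352
r61=111101 pc5: +32 =384
r62=111110 pc5: +32 =416
r63=111111 pc6: +64 =480
r64=1000000 pc1: +2 =482
r65=1000001 pc2: +4 =486
r66=1000010 pc2: +4 =490
r67=1000011 pc3: +8 =498
r68=1000100 pc2: +4 =502
r69=1000101 pc3: +8 =510
r70=1000110 pc3: +8 =518
r71=1000111 pc4: +16 =534
r72=1001000 pc2: +4 =538
r73=1001001 pc3: +8 =546
r74=1001010 pc3: +8 =554
r75=1001011 pc4: +16 =570
r76=1001100 pc3: +8 =578
r77=1001101 pc4: +16 =594
r78=1001110 pc4: +16 =610
r79=1001111 pc5: +32 =642
r80=1010000 pc2: +4 =646
r81=1010001 pc3: +8 =654
r82=1010010 pc3: +8 =662
r83=1010011 pc4: +16 =678
r84=1010100 pc3: +8 =686
r85=1010101 pc4: +16 =702
r86=1010110 pc4: +16 =718
r87=1010111 pc5: +32 =750
r88=1011000 pc3: +8 =758
r89=1011001 pc4: +16 =774
r90=1011010 pc4: +16 =790
r91=1011011 pc5: +32 =822
r92=1011100 pc4: +16 =838
r93=1011101 pc5: +32 =870
r94=1011110 pc5: +32 =902
r95=1011111 pc6: +64 =966
r96=1100000 pc2: +4 =970
r97=1100001 pc3: +8 =978
r98=1100010 pc3: +8 =986
r99=1100011 pc4: +16 =1002
r100=1100100 pc3: +8 =1010
r101=1100101 pc4: +16 =1026
r102=1100110 pc4: +16 =1042
r103=1100111 pc5: +32 =1074
r104=1101000 pc3: +8 =1082
r105=1101001 pc4: +16 =1098
r106=1101010 pc4: +16 =1114
r107=1101011 pc5: +32 =1146
r108=1101100 pc4: +16 =1162
r109=1101101 pc5: +32 =1194
r110=1101110 pc5: +32 =1226
r111=1101111 pc6: +64 =1290
r112=1110000 pc3: +8 =1298
r113=1110001 pc4: +16 =1314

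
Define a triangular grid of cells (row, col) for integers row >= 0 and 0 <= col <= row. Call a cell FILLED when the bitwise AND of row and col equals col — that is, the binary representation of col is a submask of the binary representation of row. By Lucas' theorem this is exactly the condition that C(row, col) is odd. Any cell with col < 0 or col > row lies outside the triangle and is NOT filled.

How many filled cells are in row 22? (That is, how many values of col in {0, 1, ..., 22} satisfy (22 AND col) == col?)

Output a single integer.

22 in binary = 10110
popcount(22) = number of 1-bits in 10110 = 3
A col c satisfies (22 AND c) == c iff every set bit of c is also set in 22; each of the 3 set bits of 22 can independently be on or off in c.
count = 2^3 = 8

Answer: 8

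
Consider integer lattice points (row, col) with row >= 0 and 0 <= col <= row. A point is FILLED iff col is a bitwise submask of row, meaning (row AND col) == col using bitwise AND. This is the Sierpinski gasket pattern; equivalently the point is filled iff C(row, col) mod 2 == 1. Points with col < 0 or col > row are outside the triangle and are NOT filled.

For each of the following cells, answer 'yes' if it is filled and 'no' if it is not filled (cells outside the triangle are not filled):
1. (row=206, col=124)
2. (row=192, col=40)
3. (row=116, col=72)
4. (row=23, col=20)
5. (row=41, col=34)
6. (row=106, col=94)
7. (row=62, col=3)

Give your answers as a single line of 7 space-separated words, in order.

(206,124): row=0b11001110, col=0b1111100, row AND col = 0b1001100 = 76; 76 != 124 -> empty
(192,40): row=0b11000000, col=0b101000, row AND col = 0b0 = 0; 0 != 40 -> empty
(116,72): row=0b1110100, col=0b1001000, row AND col = 0b1000000 = 64; 64 != 72 -> empty
(23,20): row=0b10111, col=0b10100, row AND col = 0b10100 = 20; 20 == 20 -> filled
(41,34): row=0b101001, col=0b100010, row AND col = 0b100000 = 32; 32 != 34 -> empty
(106,94): row=0b1101010, col=0b1011110, row AND col = 0b1001010 = 74; 74 != 94 -> empty
(62,3): row=0b111110, col=0b11, row AND col = 0b10 = 2; 2 != 3 -> empty

Answer: no no no yes no no no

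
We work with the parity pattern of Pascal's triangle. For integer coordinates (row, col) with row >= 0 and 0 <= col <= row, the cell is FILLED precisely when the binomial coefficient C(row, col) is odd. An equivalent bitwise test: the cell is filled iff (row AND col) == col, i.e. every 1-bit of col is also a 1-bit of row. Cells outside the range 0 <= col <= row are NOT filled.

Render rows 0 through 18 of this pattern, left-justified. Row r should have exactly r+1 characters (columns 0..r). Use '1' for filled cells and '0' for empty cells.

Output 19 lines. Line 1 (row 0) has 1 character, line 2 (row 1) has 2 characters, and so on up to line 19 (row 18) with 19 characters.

Answer: 1
11
101
1111
10001
110011
1010101
11111111
100000001
1100000011
10100000101
111100001111
1000100010001
11001100110011
101010101010101
1111111111111111
10000000000000001
110000000000000011
1010000000000000101

Derivation:
r0=0: 1
r1=1: 11
r2=10: 101
r3=11: 1111
r4=100: 10001
r5=101: 110011
r6=110: 1010101
r7=111: 11111111
r8=1000: 100000001
r9=1001: 1100000011
r10=1010: 10100000101
r11=1011: 111100001111
r12=1100: 1000100010001
r13=1101: 11001100110011
r14=1110: 101010101010101
r15=1111: 1111111111111111
r16=10000: 10000000000000001
r17=10001: 110000000000000011
r18=10010: 1010000000000000101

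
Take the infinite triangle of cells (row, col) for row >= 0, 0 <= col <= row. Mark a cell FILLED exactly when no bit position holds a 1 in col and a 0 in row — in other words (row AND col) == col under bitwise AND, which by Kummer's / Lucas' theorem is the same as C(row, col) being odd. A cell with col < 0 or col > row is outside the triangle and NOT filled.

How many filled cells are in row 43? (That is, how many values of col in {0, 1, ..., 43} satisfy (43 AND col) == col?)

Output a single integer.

43 in binary = 101011
popcount(43) = number of 1-bits in 101011 = 4
A col c satisfies (43 AND c) == c iff every set bit of c is also set in 43; each of the 4 set bits of 43 can independently be on or off in c.
count = 2^4 = 16

Answer: 16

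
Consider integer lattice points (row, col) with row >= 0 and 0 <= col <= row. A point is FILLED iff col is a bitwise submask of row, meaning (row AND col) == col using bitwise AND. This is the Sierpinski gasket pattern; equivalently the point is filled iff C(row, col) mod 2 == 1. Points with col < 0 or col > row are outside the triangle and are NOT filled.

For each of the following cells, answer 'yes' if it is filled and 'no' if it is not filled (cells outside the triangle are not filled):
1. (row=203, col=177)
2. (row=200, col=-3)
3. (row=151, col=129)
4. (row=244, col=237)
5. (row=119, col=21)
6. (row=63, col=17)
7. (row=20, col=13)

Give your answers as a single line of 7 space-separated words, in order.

(203,177): row=0b11001011, col=0b10110001, row AND col = 0b10000001 = 129; 129 != 177 -> empty
(200,-3): col outside [0, 200] -> not filled
(151,129): row=0b10010111, col=0b10000001, row AND col = 0b10000001 = 129; 129 == 129 -> filled
(244,237): row=0b11110100, col=0b11101101, row AND col = 0b11100100 = 228; 228 != 237 -> empty
(119,21): row=0b1110111, col=0b10101, row AND col = 0b10101 = 21; 21 == 21 -> filled
(63,17): row=0b111111, col=0b10001, row AND col = 0b10001 = 17; 17 == 17 -> filled
(20,13): row=0b10100, col=0b1101, row AND col = 0b100 = 4; 4 != 13 -> empty

Answer: no no yes no yes yes no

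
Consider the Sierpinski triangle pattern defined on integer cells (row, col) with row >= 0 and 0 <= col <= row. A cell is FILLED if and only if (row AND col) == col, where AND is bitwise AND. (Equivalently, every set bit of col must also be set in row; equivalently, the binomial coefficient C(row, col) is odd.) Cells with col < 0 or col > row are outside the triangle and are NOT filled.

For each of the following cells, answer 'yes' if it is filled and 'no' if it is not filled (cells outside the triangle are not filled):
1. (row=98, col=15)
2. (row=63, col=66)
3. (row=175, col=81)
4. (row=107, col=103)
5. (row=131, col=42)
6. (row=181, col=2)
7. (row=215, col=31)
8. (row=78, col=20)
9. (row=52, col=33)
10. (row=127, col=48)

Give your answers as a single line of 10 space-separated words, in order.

Answer: no no no no no no no no no yes

Derivation:
(98,15): row=0b1100010, col=0b1111, row AND col = 0b10 = 2; 2 != 15 -> empty
(63,66): col outside [0, 63] -> not filled
(175,81): row=0b10101111, col=0b1010001, row AND col = 0b1 = 1; 1 != 81 -> empty
(107,103): row=0b1101011, col=0b1100111, row AND col = 0b1100011 = 99; 99 != 103 -> empty
(131,42): row=0b10000011, col=0b101010, row AND col = 0b10 = 2; 2 != 42 -> empty
(181,2): row=0b10110101, col=0b10, row AND col = 0b0 = 0; 0 != 2 -> empty
(215,31): row=0b11010111, col=0b11111, row AND col = 0b10111 = 23; 23 != 31 -> empty
(78,20): row=0b1001110, col=0b10100, row AND col = 0b100 = 4; 4 != 20 -> empty
(52,33): row=0b110100, col=0b100001, row AND col = 0b100000 = 32; 32 != 33 -> empty
(127,48): row=0b1111111, col=0b110000, row AND col = 0b110000 = 48; 48 == 48 -> filled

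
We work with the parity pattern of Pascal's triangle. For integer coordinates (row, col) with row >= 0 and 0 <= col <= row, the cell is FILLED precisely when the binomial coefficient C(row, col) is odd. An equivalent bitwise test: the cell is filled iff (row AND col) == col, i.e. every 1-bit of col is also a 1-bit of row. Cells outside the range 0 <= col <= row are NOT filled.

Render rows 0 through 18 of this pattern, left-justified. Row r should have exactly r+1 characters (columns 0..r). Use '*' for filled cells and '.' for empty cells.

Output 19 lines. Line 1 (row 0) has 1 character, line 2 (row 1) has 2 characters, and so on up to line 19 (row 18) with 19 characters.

Answer: *
**
*.*
****
*...*
**..**
*.*.*.*
********
*.......*
**......**
*.*.....*.*
****....****
*...*...*...*
**..**..**..**
*.*.*.*.*.*.*.*
****************
*...............*
**..............**
*.*.............*.*

Derivation:
r0=0: *
r1=1: **
r2=10: *.*
r3=11: ****
r4=100: *...*
r5=101: **..**
r6=110: *.*.*.*
r7=111: ********
r8=1000: *.......*
r9=1001: **......**
r10=1010: *.*.....*.*
r11=1011: ****....****
r12=1100: *...*...*...*
r13=1101: **..**..**..**
r14=1110: *.*.*.*.*.*.*.*
r15=1111: ****************
r16=10000: *...............*
r17=10001: **..............**
r18=10010: *.*.............*.*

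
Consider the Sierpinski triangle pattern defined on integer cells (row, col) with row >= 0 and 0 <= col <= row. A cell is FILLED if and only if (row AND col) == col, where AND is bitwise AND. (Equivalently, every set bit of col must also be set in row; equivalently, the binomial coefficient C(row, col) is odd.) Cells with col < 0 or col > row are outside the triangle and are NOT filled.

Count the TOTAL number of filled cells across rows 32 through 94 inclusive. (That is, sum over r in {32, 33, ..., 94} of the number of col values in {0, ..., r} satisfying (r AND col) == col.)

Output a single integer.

r32=100000 pc1: +2 =2
r33=100001 pc2: +4 =6
r34=100010 pc2: +4 =10
r35=100011 pc3: +8 =18
r36=100100 pc2: +4 =22
r37=100101 pc3: +8 =30
r38=100110 pc3: +8 =38
r39=100111 pc4: +16 =54
r40=101000 pc2: +4 =58
r41=101001 pc3: +8 =66
r42=101010 pc3: +8 =74
r43=101011 pc4: +16 =90
r44=101100 pc3: +8 =98
r45=101101 pc4: +16 =114
r46=101110 pc4: +16 =130
r47=101111 pc5: +32 =162
r48=110000 pc2: +4 =166
r49=110001 pc3: +8 =174
r50=110010 pc3: +8 =182
r51=110011 pc4: +16 =198
r52=110100 pc3: +8 =206
r53=110101 pc4: +16 =222
r54=110110 pc4: +16 =238
r55=110111 pc5: +32 =270
r56=111000 pc3: +8 =278
r57=111001 pc4: +16 =294
r58=111010 pc4: +16 =310
r59=111011 pc5: +32 =342
r60=111100 pc4: +16 =358
r61=111101 pc5: +32 =390
r62=111110 pc5: +32 =422
r63=111111 pc6: +64 =486
r64=1000000 pc1: +2 =488
r65=1000001 pc2: +4 =492
r66=1000010 pc2: +4 =496
r67=1000011 pc3: +8 =504
r68=1000100 pc2: +4 =508
r69=1000101 pc3: +8 =516
r70=1000110 pc3: +8 =524
r71=1000111 pc4: +16 =540
r72=1001000 pc2: +4 =544
r73=1001001 pc3: +8 =552
r74=1001010 pc3: +8 =560
r75=1001011 pc4: +16 =576
r76=1001100 pc3: +8 =584
r77=1001101 pc4: +16 =600
r78=1001110 pc4: +16 =616
r79=1001111 pc5: +32 =648
r80=1010000 pc2: +4 =652
r81=1010001 pc3: +8 =660
r82=1010010 pc3: +8 =668
r83=1010011 pc4: +16 =684
r84=1010100 pc3: +8 =692
r85=1010101 pc4: +16 =708
r86=1010110 pc4: +16 =724
r87=1010111 pc5: +32 =756
r88=1011000 pc3: +8 =764
r89=1011001 pc4: +16 =780
r90=1011010 pc4: +16 =796
r91=1011011 pc5: +32 =828
r92=1011100 pc4: +16 =844
r93=1011101 pc5: +32 =876
r94=1011110 pc5: +32 =908

Answer: 908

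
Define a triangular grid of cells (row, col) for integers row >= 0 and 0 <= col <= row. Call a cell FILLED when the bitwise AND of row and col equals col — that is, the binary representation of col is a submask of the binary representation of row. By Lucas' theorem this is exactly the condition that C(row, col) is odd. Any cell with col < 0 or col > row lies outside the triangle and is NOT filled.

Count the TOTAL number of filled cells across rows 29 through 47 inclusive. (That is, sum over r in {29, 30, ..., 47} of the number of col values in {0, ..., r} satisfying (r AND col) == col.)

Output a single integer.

r29=11101 pc4: +16 =16
r30=11110 pc4: +16 =32
r31=11111 pc5: +32 =64
r32=100000 pc1: +2 =66
r33=100001 pc2: +4 =70
r34=100010 pc2: +4 =74
r35=100011 pc3: +8 =82
r36=100100 pc2: +4 =86
r37=100101 pc3: +8 =94
r38=100110 pc3: +8 =102
r39=100111 pc4: +16 =118
r40=101000 pc2: +4 =122
r41=101001 pc3: +8 =130
r42=101010 pc3: +8 =138
r43=101011 pc4: +16 =154
r44=101100 pc3: +8 =162
r45=101101 pc4: +16 =178
r46=101110 pc4: +16 =194
r47=101111 pc5: +32 =226

Answer: 226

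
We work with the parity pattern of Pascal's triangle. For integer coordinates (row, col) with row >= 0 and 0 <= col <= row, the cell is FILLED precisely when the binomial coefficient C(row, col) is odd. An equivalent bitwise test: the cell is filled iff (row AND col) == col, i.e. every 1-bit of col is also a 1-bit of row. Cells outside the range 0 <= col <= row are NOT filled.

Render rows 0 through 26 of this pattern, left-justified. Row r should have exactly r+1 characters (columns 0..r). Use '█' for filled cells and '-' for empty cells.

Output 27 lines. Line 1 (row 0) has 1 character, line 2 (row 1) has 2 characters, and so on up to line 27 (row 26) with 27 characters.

Answer: █
██
█-█
████
█---█
██--██
█-█-█-█
████████
█-------█
██------██
█-█-----█-█
████----████
█---█---█---█
██--██--██--██
█-█-█-█-█-█-█-█
████████████████
█---------------█
██--------------██
█-█-------------█-█
████------------████
█---█-----------█---█
██--██----------██--██
█-█-█-█---------█-█-█-█
████████--------████████
█-------█-------█-------█
██------██------██------██
█-█-----█-█-----█-█-----█-█

Derivation:
r0=0: █
r1=1: ██
r2=10: █-█
r3=11: ████
r4=100: █---█
r5=101: ██--██
r6=110: █-█-█-█
r7=111: ████████
r8=1000: █-------█
r9=1001: ██------██
r10=1010: █-█-----█-█
r11=1011: ████----████
r12=1100: █---█---█---█
r13=1101: ██--██--██--██
r14=1110: █-█-█-█-█-█-█-█
r15=1111: ████████████████
r16=10000: █---------------█
r17=10001: ██--------------██
r18=10010: █-█-------------█-█
r19=10011: ████------------████
r20=10100: █---█-----------█---█
r21=10101: ██--██----------██--██
r22=10110: █-█-█-█---------█-█-█-█
r23=10111: ████████--------████████
r24=11000: █-------█-------█-------█
r25=11001: ██------██------██------██
r26=11010: █-█-----█-█-----█-█-----█-█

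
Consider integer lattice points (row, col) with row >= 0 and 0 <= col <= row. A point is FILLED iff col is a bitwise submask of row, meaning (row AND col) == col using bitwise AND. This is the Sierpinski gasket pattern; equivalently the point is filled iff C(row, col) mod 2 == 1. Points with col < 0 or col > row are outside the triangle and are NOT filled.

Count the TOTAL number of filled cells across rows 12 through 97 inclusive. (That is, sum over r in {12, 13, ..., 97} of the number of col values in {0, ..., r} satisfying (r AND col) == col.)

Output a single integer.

r12=1100 pc2: +4 =4
r13=1101 pc3: +8 =12
r14=1110 pc3: +8 =20
r15=1111 pc4: +16 =36
r16=10000 pc1: +2 =38
r17=10001 pc2: +4 =42
r18=10010 pc2: +4 =46
r19=10011 pc3: +8 =54
r20=10100 pc2: +4 =58
r21=10101 pc3: +8 =66
r22=10110 pc3: +8 =74
r23=10111 pc4: +16 =90
r24=11000 pc2: +4 =94
r25=11001 pc3: +8 =102
r26=11010 pc3: +8 =110
r27=11011 pc4: +16 =126
r28=11100 pc3: +8 =134
r29=11101 pc4: +16 =150
r30=11110 pc4: +16 =166
r31=11111 pc5: +32 =198
r32=100000 pc1: +2 =200
r33=100001 pc2: +4 =204
r34=100010 pc2: +4 =208
r35=100011 pc3: +8 =216
r36=100100 pc2: +4 =220
r37=100101 pc3: +8 =228
r38=100110 pc3: +8 =236
r39=100111 pc4: +16 =252
r40=101000 pc2: +4 =256
r41=101001 pc3: +8 =264
r42=101010 pc3: +8 =272
r43=101011 pc4: +16 =288
r44=101100 pc3: +8 =296
r45=101101 pc4: +16 =312
r46=101110 pc4: +16 =328
r47=101111 pc5: +32 =360
r48=110000 pc2: +4 =364
r49=110001 pc3: +8 =372
r50=110010 pc3: +8 =380
r51=110011 pc4: +16 =396
r52=110100 pc3: +8 =404
r53=110101 pc4: +16 =420
r54=110110 pc4: +16 =436
r55=110111 pc5: +32 =468
r56=111000 pc3: +8 =476
r57=111001 pc4: +16 =492
r58=111010 pc4: +16 =508
r59=111011 pc5: +32 =540
r60=111100 pc4: +16 =556
r61=111101 pc5: +32 =588
r62=111110 pc5: +32 =620
r63=111111 pc6: +64 =684
r64=1000000 pc1: +2 =686
r65=1000001 pc2: +4 =690
r66=1000010 pc2: +4 =694
r67=1000011 pc3: +8 =702
r68=1000100 pc2: +4 =706
r69=1000101 pc3: +8 =714
r70=1000110 pc3: +8 =722
r71=1000111 pc4: +16 =738
r72=1001000 pc2: +4 =742
r73=1001001 pc3: +8 =750
r74=1001010 pc3: +8 =758
r75=1001011 pc4: +16 =774
r76=1001100 pc3: +8 =782
r77=1001101 pc4: +16 =798
r78=1001110 pc4: +16 =814
r79=1001111 pc5: +32 =846
r80=1010000 pc2: +4 =850
r81=1010001 pc3: +8 =858
r82=1010010 pc3: +8 =866
r83=1010011 pc4: +16 =882
r84=1010100 pc3: +8 =890
r85=1010101 pc4: +16 =906
r86=1010110 pc4: +16 =922
r87=1010111 pc5: +32 =954
r88=1011000 pc3: +8 =962
r89=1011001 pc4: +16 =978
r90=1011010 pc4: +16 =994
r91=1011011 pc5: +32 =1026
r92=1011100 pc4: +16 =1042
r93=1011101 pc5: +32 =1074
r94=1011110 pc5: +32 =1106
r95=1011111 pc6: +64 =1170
r96=1100000 pc2: +4 =1174
r97=1100001 pc3: +8 =1182

Answer: 1182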